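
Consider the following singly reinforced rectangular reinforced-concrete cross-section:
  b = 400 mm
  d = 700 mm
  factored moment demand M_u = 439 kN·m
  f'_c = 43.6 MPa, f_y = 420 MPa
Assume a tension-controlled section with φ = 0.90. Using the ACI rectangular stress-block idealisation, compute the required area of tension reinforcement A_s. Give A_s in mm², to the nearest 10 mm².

A_s ≈ 1720 mm²

M_n = M_u/φ = 439/0.90 = 487.778 kN·m.
With M_n = 0.85 f'_c a b (d − a/2), solve the quadratic for a:
a = d − √(d² − 2M_n/(0.85 f'_c b)) = 700 − √(700² − 2 × 487.778×10⁶/(0.85 × 43.6 × 400)) = 48.70 mm.
A_s = 0.85 f'_c a b / f_y = 0.85 × 43.6 × 48.70 × 400 / 420 = 1718.9 mm².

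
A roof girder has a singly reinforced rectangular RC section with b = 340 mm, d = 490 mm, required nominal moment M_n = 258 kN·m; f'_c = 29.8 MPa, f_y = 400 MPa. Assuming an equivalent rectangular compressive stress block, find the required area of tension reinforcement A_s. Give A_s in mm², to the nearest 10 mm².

With M_n = 0.85 f'_c a b (d − a/2), solve the quadratic for a:
a = d − √(d² − 2M_n/(0.85 f'_c b)) = 490 − √(490² − 2 × 258×10⁶/(0.85 × 29.8 × 340)) = 65.52 mm.
A_s = 0.85 f'_c a b / f_y = 0.85 × 29.8 × 65.52 × 340 / 400 = 1410.7 mm².

A_s ≈ 1410 mm²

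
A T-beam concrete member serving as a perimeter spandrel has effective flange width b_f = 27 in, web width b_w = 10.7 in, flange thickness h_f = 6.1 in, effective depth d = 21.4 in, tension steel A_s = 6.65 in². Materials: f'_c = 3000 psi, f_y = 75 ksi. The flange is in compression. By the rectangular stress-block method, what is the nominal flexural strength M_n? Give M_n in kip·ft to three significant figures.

M_n ≈ 733 kip·ft

Tension: T = A_s f_y = 6.65 × 75 = 498.75 kips.
Try a within the flange: a = T/(0.85 f'_c b_f) = 498.75/(0.85 × 3 × 27) = 7.244 in.
a = 7.244 > h_f = 6.1 in: the block extends into the web. Split into flange-overhang and web parts.
C_f = 0.85 f'_c (b_f − b_w) h_f = 0.85 × 3 × (27 − 10.7) × 6.1 = 253.5 kips.
Remaining web compression depth: a_w = (T − C_f)/(0.85 f'_c b_w) = (498.75 − 253.5)/(0.85 × 3 × 10.7) = 8.988 in.
M_n = C_f(d − h_f/2) + (T − C_f)(d − a_w/2) = 253.5 × (21.4 − 3.05) + 245.25 × (21.4 − 4.494) = 4651.7 + 4146.2 = 8797.9 kip·in.
M_n = 8797.9/12 = 733.16 kip·ft.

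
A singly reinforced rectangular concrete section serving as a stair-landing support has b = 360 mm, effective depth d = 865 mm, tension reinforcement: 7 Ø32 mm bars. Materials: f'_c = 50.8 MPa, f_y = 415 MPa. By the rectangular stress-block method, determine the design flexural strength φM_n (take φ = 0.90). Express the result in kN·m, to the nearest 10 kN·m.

A_s = 7 × 804 = 5628 mm².
T = A_s f_y = 5628 × 415 = 2335620 N = 2335.62 kN.
From C = T: a = T/(0.85 f'_c b) = 2335620/(0.85 × 50.8 × 360) = 150.25 mm.
M_n = T(d − a/2) = 2335.62 kN × (865 − 75.125) mm = 1844.85 kN·m.
φM_n = 0.90 × 1844.85 = 1660.37 kN·m.

φM_n ≈ 1660 kN·m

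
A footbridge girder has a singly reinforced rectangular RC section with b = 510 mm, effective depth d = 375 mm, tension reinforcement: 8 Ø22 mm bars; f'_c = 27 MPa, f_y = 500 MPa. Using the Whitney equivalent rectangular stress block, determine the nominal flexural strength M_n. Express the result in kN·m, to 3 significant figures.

M_n ≈ 471 kN·m

A_s = 8 × 380 = 3040 mm².
T = A_s f_y = 3040 × 500 = 1520000 N = 1520 kN.
From C = T: a = T/(0.85 f'_c b) = 1520000/(0.85 × 27 × 510) = 129.86 mm.
M_n = T(d − a/2) = 1520 kN × (375 − 64.93) mm = 471.31 kN·m.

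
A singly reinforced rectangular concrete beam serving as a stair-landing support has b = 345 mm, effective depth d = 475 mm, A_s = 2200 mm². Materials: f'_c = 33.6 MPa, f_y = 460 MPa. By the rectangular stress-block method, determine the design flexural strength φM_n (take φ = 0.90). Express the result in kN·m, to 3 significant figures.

φM_n ≈ 386 kN·m

T = A_s f_y = 2200 × 460 = 1012000 N = 1012 kN.
From C = T: a = T/(0.85 f'_c b) = 1012000/(0.85 × 33.6 × 345) = 102.71 mm.
M_n = T(d − a/2) = 1012 kN × (475 − 51.355) mm = 428.73 kN·m.
φM_n = 0.90 × 428.73 = 385.86 kN·m.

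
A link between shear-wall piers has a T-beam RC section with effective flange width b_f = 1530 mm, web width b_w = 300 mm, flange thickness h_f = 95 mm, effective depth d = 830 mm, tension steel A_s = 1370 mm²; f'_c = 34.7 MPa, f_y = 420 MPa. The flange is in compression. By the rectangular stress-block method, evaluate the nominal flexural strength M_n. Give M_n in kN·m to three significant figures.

Tension: T = A_s f_y = 1370 × 420 = 575400 N.
Try a within the flange: a = T/(0.85 f'_c b_f) = 575400/(0.85 × 34.7 × 1530) = 12.75 mm.
Since a = 12.75 ≤ h_f = 95 mm, the stress block lies entirely in the flange; analyse as a rectangular beam of width b_f.
M_n = T(d − a/2) = 575400 × (830 − 6.375) = 473.91 × 10⁶ N·mm.
M_n = 473.91 kN·m.

M_n ≈ 474 kN·m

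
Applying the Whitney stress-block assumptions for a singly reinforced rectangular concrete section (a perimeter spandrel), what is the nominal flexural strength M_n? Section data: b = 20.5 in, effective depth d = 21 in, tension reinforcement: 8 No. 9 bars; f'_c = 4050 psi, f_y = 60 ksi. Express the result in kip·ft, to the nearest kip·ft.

M_n ≈ 704 kip·ft

A_s = 8 × 1 = 8 in².
T = A_s f_y = 8 × 60 = 480 kips.
a = T/(0.85 f'_c b) = 480/(0.85 × 4.05 × 20.5) = 6.802 in.
M_n = T(d − a/2) = 480 × (21 − 3.401) = 8447.5 kip·in = 8447.5/12 = 703.96 kip·ft.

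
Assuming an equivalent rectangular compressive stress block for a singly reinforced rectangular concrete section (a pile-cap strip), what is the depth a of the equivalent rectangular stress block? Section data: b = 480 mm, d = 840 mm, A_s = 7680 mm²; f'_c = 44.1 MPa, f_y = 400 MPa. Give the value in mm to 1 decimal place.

a ≈ 170.7 mm

T = A_s f_y = 7680 × 400 = 3072000 N = 3072 kN.
Setting C = 0.85 f'_c a b equal to T: a = 3072000/(0.85 × 44.1 × 480) = 170.7 mm.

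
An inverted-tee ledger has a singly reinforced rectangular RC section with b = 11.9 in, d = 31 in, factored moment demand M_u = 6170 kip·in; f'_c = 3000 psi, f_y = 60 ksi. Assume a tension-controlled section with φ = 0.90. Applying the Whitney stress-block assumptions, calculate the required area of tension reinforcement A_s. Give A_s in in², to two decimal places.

M_n = M_u/φ = 6170/0.90 = 6855.56 kip·in.
From M_n = 0.85 f'_c a b (d − a/2):
a = d − √(d² − 2M_n/(0.85 f'_c b)) = 31 − √(31² − 2 × 6855.56/(0.85 × 3 × 11.9)) = 8.435 in.
A_s = 0.85 f'_c a b / f_y = 0.85 × 3 × 8.435 × 11.9 / 60 = 4.266 in².

A_s ≈ 4.27 in²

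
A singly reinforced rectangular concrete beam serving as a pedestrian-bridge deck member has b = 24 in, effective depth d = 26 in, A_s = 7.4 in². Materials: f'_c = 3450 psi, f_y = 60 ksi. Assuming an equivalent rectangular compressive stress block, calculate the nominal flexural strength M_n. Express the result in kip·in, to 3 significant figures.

T = A_s f_y = 7.4 × 60 = 444 kips.
a = T/(0.85 f'_c b) = 444/(0.85 × 3.45 × 24) = 6.309 in.
M_n = T(d − a/2) = 444 × (26 − 3.1545) = 10143.4 kip·in.

M_n ≈ 10100 kip·in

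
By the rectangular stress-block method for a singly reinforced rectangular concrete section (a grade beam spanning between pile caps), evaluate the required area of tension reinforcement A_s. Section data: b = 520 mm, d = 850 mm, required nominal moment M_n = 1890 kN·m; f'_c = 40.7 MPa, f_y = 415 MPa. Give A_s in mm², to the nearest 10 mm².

A_s ≈ 5820 mm²

With M_n = 0.85 f'_c a b (d − a/2), solve the quadratic for a:
a = d − √(d² − 2M_n/(0.85 f'_c b)) = 850 − √(850² − 2 × 1890×10⁶/(0.85 × 40.7 × 520)) = 134.20 mm.
A_s = 0.85 f'_c a b / f_y = 0.85 × 40.7 × 134.20 × 520 / 415 = 5817.3 mm².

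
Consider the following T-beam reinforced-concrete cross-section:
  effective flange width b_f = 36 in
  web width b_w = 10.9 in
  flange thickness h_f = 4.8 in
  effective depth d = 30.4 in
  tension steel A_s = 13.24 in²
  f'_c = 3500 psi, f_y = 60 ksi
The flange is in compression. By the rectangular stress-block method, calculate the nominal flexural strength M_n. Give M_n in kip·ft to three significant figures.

Tension: T = A_s f_y = 13.24 × 60 = 794.4 kips.
Try a within the flange: a = T/(0.85 f'_c b_f) = 794.4/(0.85 × 3.5 × 36) = 7.417 in.
a = 7.417 > h_f = 4.8 in: the block extends into the web. Split into flange-overhang and web parts.
C_f = 0.85 f'_c (b_f − b_w) h_f = 0.85 × 3.5 × (36 − 10.9) × 4.8 = 358.4 kips.
Remaining web compression depth: a_w = (T − C_f)/(0.85 f'_c b_w) = (794.4 − 358.4)/(0.85 × 3.5 × 10.9) = 13.445 in.
M_n = C_f(d − h_f/2) + (T − C_f)(d − a_w/2) = 358.4 × (30.4 − 2.4) + 436 × (30.4 − 6.7225) = 10035.2 + 10323.4 = 20358.6 kip·in.
M_n = 20358.6/12 = 1696.55 kip·ft.

M_n ≈ 1700 kip·ft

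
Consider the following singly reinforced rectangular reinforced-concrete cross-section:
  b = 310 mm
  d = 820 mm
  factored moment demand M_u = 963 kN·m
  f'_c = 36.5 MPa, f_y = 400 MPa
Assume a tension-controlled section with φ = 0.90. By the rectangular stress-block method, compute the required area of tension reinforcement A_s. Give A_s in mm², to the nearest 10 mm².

M_n = M_u/φ = 963/0.90 = 1070 kN·m.
With M_n = 0.85 f'_c a b (d − a/2), solve the quadratic for a:
a = d − √(d² − 2M_n/(0.85 f'_c b)) = 820 − √(820² − 2 × 1070×10⁶/(0.85 × 36.5 × 310)) = 149.26 mm.
A_s = 0.85 f'_c a b / f_y = 0.85 × 36.5 × 149.26 × 310 / 400 = 3588.9 mm².

A_s ≈ 3590 mm²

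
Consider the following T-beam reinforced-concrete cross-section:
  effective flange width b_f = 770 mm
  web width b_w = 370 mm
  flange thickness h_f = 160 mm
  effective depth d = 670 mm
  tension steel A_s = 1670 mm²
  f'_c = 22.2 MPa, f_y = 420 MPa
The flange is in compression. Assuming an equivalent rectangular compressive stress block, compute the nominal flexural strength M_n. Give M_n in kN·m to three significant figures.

M_n ≈ 453 kN·m

Tension: T = A_s f_y = 1670 × 420 = 701400 N.
Try a within the flange: a = T/(0.85 f'_c b_f) = 701400/(0.85 × 22.2 × 770) = 48.27 mm.
Since a = 48.27 ≤ h_f = 160 mm, the stress block lies entirely in the flange; analyse as a rectangular beam of width b_f.
M_n = T(d − a/2) = 701400 × (670 − 24.135) = 453.01 × 10⁶ N·mm.
M_n = 453.01 kN·m.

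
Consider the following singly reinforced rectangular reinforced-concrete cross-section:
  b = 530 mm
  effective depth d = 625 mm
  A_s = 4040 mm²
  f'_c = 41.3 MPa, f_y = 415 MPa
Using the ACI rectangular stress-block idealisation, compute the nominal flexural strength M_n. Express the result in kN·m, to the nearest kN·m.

T = A_s f_y = 4040 × 415 = 1676600 N = 1676.6 kN.
From C = T: a = T/(0.85 f'_c b) = 1676600/(0.85 × 41.3 × 530) = 90.11 mm.
M_n = T(d − a/2) = 1676.6 kN × (625 − 45.055) mm = 972.34 kN·m.

M_n ≈ 972 kN·m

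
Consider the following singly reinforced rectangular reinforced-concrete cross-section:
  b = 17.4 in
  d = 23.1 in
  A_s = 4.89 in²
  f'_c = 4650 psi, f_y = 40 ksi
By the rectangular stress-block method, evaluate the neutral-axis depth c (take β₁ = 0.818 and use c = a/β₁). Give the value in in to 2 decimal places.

T = A_s f_y = 4.89 × 40 = 195.6 kips.
a = T/(0.85 f'_c b) = 195.6/(0.85 × 4.65 × 17.4) = 2.8441 in.
With β₁ = 0.818, c = a/β₁ = 2.8441/0.818 = 3.48 in.

c ≈ 3.48 in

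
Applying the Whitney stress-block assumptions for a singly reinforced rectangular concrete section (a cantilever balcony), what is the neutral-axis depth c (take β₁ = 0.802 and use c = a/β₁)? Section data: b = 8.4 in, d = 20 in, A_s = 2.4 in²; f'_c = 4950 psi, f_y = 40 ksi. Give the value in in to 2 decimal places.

c ≈ 3.39 in

T = A_s f_y = 2.4 × 40 = 96 kips.
a = T/(0.85 f'_c b) = 96/(0.85 × 4.95 × 8.4) = 2.7162 in.
With β₁ = 0.802, c = a/β₁ = 2.7162/0.802 = 3.39 in.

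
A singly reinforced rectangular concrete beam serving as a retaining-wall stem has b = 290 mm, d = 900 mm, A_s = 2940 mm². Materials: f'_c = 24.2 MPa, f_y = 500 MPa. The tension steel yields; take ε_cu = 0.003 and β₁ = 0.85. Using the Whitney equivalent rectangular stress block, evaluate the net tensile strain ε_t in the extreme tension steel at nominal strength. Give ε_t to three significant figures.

a = A_s f_y/(0.85 f'_c b) = 246.43 mm.
β₁ = 0.85, so c = a/β₁ = 246.43/0.85 = 289.92 mm.
From the linear strain diagram with ε_cu = 0.003: ε_t = 0.003 (d − c)/c = 0.003 × (900 − 289.92)/289.92 = 0.00631.
Since ε_t ≥ 0.005, the section is tension-controlled.

ε_t ≈ 0.00631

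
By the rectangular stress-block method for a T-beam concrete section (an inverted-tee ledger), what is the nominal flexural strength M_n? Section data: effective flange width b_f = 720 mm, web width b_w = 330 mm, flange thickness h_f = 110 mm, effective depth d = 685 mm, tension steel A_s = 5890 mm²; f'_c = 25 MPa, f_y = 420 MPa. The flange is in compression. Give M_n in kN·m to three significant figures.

M_n ≈ 1470 kN·m

Tension: T = A_s f_y = 5890 × 420 = 2473800 N.
Try a within the flange: a = T/(0.85 f'_c b_f) = 2473800/(0.85 × 25 × 720) = 161.69 mm.
a = 161.69 > h_f = 110 mm: the block extends into the web. Split into flange-overhang and web parts.
C_f = 0.85 f'_c (b_f − b_w) h_f = 0.85 × 25 × (720 − 330) × 110 = 911625 N.
Remaining web compression depth: a_w = (T − C_f)/(0.85 f'_c b_w) = (2473800 − 911625)/(0.85 × 25 × 330) = 222.77 mm.
M_n = C_f(d − h_f/2) + (T − C_f)(d − a_w/2) = 911625 × (685 − 55) + 1562175 × (685 − 111.385) = 574.32 + 896.09 = 1470.41 × 10⁶ N·mm.
M_n = 1470.41 kN·m.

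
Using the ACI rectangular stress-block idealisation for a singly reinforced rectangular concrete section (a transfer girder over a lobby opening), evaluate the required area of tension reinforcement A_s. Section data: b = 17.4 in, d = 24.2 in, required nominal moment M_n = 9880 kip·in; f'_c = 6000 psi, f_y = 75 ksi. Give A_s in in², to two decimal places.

A_s ≈ 6.09 in²

From M_n = 0.85 f'_c a b (d − a/2):
a = d − √(d² − 2M_n/(0.85 f'_c b)) = 24.2 − √(24.2² − 2 × 9880/(0.85 × 6 × 17.4)) = 5.148 in.
A_s = 0.85 f'_c a b / f_y = 0.85 × 6 × 5.148 × 17.4 / 75 = 6.091 in².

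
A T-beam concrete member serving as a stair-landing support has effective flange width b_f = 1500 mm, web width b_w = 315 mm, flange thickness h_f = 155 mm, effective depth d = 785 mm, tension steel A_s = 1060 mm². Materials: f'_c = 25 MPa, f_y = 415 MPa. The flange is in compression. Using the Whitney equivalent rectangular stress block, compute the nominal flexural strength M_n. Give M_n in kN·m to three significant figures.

M_n ≈ 342 kN·m

Tension: T = A_s f_y = 1060 × 415 = 439900 N.
Try a within the flange: a = T/(0.85 f'_c b_f) = 439900/(0.85 × 25 × 1500) = 13.80 mm.
Since a = 13.80 ≤ h_f = 155 mm, the stress block lies entirely in the flange; analyse as a rectangular beam of width b_f.
M_n = T(d − a/2) = 439900 × (785 − 6.9) = 342.29 × 10⁶ N·mm.
M_n = 342.29 kN·m.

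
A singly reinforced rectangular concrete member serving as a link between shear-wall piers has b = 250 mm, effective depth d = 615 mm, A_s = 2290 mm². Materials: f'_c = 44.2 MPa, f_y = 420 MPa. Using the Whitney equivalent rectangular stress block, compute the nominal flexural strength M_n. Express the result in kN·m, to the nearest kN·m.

T = A_s f_y = 2290 × 420 = 961800 N = 961.8 kN.
From C = T: a = T/(0.85 f'_c b) = 961800/(0.85 × 44.2 × 250) = 102.40 mm.
M_n = T(d − a/2) = 961.8 kN × (615 − 51.2) mm = 542.26 kN·m.

M_n ≈ 542 kN·m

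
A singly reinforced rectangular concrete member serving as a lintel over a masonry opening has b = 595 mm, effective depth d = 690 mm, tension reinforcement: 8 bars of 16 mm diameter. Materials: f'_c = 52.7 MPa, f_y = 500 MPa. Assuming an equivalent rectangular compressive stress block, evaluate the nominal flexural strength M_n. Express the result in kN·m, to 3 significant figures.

A_s = 8 × 201 = 1608 mm².
T = A_s f_y = 1608 × 500 = 804000 N = 804 kN.
From C = T: a = T/(0.85 f'_c b) = 804000/(0.85 × 52.7 × 595) = 30.17 mm.
M_n = T(d − a/2) = 804 kN × (690 − 15.085) mm = 542.63 kN·m.

M_n ≈ 543 kN·m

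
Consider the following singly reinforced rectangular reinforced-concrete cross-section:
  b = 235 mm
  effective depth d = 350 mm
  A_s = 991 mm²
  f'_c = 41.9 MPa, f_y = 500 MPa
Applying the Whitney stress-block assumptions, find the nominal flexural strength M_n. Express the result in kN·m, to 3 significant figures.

T = A_s f_y = 991 × 500 = 495500 N = 495.5 kN.
From C = T: a = T/(0.85 f'_c b) = 495500/(0.85 × 41.9 × 235) = 59.20 mm.
M_n = T(d − a/2) = 495.5 kN × (350 − 29.6) mm = 158.76 kN·m.

M_n ≈ 159 kN·m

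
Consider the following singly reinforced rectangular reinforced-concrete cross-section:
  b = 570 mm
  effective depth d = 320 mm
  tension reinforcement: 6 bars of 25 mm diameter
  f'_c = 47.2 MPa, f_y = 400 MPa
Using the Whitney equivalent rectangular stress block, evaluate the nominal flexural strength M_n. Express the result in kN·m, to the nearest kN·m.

A_s = 6 × 491 = 2946 mm².
T = A_s f_y = 2946 × 400 = 1178400 N = 1178.4 kN.
From C = T: a = T/(0.85 f'_c b) = 1178400/(0.85 × 47.2 × 570) = 51.53 mm.
M_n = T(d − a/2) = 1178.4 kN × (320 − 25.765) mm = 346.73 kN·m.

M_n ≈ 347 kN·m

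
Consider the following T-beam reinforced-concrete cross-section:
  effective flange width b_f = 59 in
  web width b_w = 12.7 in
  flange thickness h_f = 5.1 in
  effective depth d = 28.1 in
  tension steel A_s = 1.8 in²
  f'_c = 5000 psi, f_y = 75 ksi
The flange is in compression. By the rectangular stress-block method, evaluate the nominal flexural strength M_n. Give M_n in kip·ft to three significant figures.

Tension: T = A_s f_y = 1.8 × 75 = 135 kips.
Try a within the flange: a = T/(0.85 f'_c b_f) = 135/(0.85 × 5 × 59) = 0.538 in.
Since a = 0.538 ≤ h_f = 5.1 in, the stress block lies entirely in the flange; analyse as a rectangular beam of width b_f.
M_n = T(d − a/2) = 135 × (28.1 − 0.269) = 3757.2 kip·in.
M_n = 3757.2/12 = 313.10 kip·ft.

M_n ≈ 313 kip·ft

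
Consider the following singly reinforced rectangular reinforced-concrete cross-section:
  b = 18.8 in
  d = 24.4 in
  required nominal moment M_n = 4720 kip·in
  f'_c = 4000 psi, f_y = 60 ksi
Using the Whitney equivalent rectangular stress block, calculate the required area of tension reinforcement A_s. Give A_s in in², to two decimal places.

A_s ≈ 3.45 in²

From M_n = 0.85 f'_c a b (d − a/2):
a = d − √(d² − 2M_n/(0.85 f'_c b)) = 24.4 − √(24.4² − 2 × 4720/(0.85 × 4 × 18.8)) = 3.242 in.
A_s = 0.85 f'_c a b / f_y = 0.85 × 4 × 3.242 × 18.8 / 60 = 3.454 in².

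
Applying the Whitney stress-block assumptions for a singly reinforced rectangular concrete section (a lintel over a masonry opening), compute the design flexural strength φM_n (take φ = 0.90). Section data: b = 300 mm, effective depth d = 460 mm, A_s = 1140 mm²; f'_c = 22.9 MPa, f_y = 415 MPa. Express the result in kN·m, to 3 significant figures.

φM_n ≈ 179 kN·m

T = A_s f_y = 1140 × 415 = 473100 N = 473.1 kN.
From C = T: a = T/(0.85 f'_c b) = 473100/(0.85 × 22.9 × 300) = 81.02 mm.
M_n = T(d − a/2) = 473.1 kN × (460 − 40.51) mm = 198.46 kN·m.
φM_n = 0.90 × 198.46 = 178.61 kN·m.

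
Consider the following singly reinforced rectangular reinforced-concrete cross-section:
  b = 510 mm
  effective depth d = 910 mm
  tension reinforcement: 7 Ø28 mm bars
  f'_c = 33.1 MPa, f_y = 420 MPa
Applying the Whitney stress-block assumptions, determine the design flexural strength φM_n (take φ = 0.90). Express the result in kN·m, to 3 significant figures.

φM_n ≈ 1380 kN·m

A_s = 7 × 616 = 4312 mm².
T = A_s f_y = 4312 × 420 = 1811040 N = 1811.04 kN.
From C = T: a = T/(0.85 f'_c b) = 1811040/(0.85 × 33.1 × 510) = 126.21 mm.
M_n = T(d − a/2) = 1811.04 kN × (910 − 63.105) mm = 1533.76 kN·m.
φM_n = 0.90 × 1533.76 = 1380.38 kN·m.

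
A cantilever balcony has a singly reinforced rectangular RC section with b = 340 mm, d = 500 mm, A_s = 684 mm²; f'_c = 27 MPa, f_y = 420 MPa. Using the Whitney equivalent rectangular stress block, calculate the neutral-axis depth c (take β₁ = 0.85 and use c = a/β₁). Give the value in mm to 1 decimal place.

T = A_s f_y = 684 × 420 = 287280 N = 287.28 kN.
Setting C = 0.85 f'_c a b equal to T: a = 287280/(0.85 × 27 × 340) = 36.817 mm.
With β₁ = 0.85, c = a/β₁ = 36.817/0.85 = 43.3 mm.

c ≈ 43.3 mm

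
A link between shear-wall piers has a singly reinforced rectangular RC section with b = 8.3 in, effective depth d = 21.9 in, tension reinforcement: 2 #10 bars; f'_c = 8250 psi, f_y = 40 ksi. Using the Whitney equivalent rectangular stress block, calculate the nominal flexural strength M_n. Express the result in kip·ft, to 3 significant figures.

A_s = 2 × 1.27 = 2.54 in².
T = A_s f_y = 2.54 × 40 = 101.6 kips.
a = T/(0.85 f'_c b) = 101.6/(0.85 × 8.25 × 8.3) = 1.746 in.
M_n = T(d − a/2) = 101.6 × (21.9 − 0.873) = 2136.3 kip·in = 2136.3/12 = 178.03 kip·ft.

M_n ≈ 178 kip·ft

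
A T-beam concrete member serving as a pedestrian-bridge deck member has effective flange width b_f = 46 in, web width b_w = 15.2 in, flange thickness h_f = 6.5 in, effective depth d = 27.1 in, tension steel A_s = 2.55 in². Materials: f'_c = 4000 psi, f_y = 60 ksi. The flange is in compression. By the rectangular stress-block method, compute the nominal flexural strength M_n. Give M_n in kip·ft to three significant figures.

M_n ≈ 339 kip·ft

Tension: T = A_s f_y = 2.55 × 60 = 153 kips.
Try a within the flange: a = T/(0.85 f'_c b_f) = 153/(0.85 × 4 × 46) = 0.978 in.
Since a = 0.978 ≤ h_f = 6.5 in, the stress block lies entirely in the flange; analyse as a rectangular beam of width b_f.
M_n = T(d − a/2) = 153 × (27.1 − 0.489) = 4071.5 kip·in.
M_n = 4071.5/12 = 339.29 kip·ft.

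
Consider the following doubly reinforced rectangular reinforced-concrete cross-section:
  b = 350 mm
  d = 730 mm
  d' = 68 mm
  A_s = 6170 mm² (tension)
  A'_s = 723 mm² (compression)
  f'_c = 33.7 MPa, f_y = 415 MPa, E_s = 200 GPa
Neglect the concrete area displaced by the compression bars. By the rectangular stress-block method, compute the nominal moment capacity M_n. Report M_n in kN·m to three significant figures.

M_n ≈ 1590 kN·m

Assume both tension and compression steel yield.
Net tension couple steel: A_s − A'_s = 5447 mm².
a = (A_s − A'_s) f_y / (0.85 f'_c b) = 2260505/(0.85 × 33.7 × 350) = 225.47 mm.
c = a/β₁ = 225.47/0.809 = 278.70 mm; ε'_s = 0.003(c − d')/c = 0.0023 ≥ f_y/E_s = 0.0021, so compression steel does yield.
M_n = (A_s − A'_s) f_y (d − a/2) + A'_s f_y (d − d') = [2260505 × (730 − 112.735) + 300045 × (730 − 68)] × 10⁻⁶ = 1395.33 + 198.63 = 1593.96 kN·m.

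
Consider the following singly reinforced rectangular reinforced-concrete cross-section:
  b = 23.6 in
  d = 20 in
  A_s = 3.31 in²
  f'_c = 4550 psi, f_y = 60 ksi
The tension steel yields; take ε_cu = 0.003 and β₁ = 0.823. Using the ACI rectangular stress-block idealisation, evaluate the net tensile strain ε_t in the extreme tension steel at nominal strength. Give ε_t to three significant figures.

a = A_s f_y/(0.85 f'_c b) = 2.176 in.
β₁ = 0.823, so c = a/β₁ = 2.176/0.823 = 2.644 in.
From the linear strain diagram with ε_cu = 0.003: ε_t = 0.003 (d − c)/c = 0.003 × (20 − 2.644)/2.644 = 0.0197.
Since ε_t ≥ 0.005, the section is tension-controlled.

ε_t ≈ 0.0197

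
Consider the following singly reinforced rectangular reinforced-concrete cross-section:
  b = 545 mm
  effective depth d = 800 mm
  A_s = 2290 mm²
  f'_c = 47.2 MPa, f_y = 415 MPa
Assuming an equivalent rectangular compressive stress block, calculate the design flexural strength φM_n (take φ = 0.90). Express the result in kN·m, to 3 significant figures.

T = A_s f_y = 2290 × 415 = 950350 N = 950.35 kN.
From C = T: a = T/(0.85 f'_c b) = 950350/(0.85 × 47.2 × 545) = 43.46 mm.
M_n = T(d − a/2) = 950.35 kN × (800 − 21.73) mm = 739.63 kN·m.
φM_n = 0.90 × 739.63 = 665.67 kN·m.

φM_n ≈ 666 kN·m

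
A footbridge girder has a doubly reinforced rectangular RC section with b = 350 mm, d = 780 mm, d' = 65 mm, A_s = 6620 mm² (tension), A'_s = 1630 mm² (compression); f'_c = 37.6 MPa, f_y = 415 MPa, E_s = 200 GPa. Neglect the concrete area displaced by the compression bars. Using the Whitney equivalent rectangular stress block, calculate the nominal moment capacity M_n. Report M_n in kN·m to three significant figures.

Assume both tension and compression steel yield.
Net tension couple steel: A_s − A'_s = 4990 mm².
a = (A_s − A'_s) f_y / (0.85 f'_c b) = 2070850/(0.85 × 37.6 × 350) = 185.13 mm.
c = a/β₁ = 185.13/0.781 = 237.04 mm; ε'_s = 0.003(c − d')/c = 0.0022 ≥ f_y/E_s = 0.0021, so compression steel does yield.
M_n = (A_s − A'_s) f_y (d − a/2) + A'_s f_y (d − d') = [2070850 × (780 − 92.565) + 676450 × (780 − 65)] × 10⁻⁶ = 1423.57 + 483.66 = 1907.23 kN·m.

M_n ≈ 1910 kN·m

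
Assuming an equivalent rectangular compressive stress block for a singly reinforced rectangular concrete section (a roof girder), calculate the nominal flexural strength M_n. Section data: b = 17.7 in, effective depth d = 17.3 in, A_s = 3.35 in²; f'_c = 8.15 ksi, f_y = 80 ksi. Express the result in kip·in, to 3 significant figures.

M_n ≈ 4340 kip·in

T = A_s f_y = 3.35 × 80 = 268 kips.
a = T/(0.85 f'_c b) = 268/(0.85 × 8.15 × 17.7) = 2.186 in.
M_n = T(d − a/2) = 268 × (17.3 − 1.093) = 4343.5 kip·in.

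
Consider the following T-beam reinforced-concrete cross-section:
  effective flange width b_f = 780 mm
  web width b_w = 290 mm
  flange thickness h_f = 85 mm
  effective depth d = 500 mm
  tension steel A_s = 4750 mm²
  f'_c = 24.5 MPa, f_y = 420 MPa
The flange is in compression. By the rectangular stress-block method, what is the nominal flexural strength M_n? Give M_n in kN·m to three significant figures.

M_n ≈ 855 kN·m

Tension: T = A_s f_y = 4750 × 420 = 1995000 N.
Try a within the flange: a = T/(0.85 f'_c b_f) = 1995000/(0.85 × 24.5 × 780) = 122.82 mm.
a = 122.82 > h_f = 85 mm: the block extends into the web. Split into flange-overhang and web parts.
C_f = 0.85 f'_c (b_f − b_w) h_f = 0.85 × 24.5 × (780 − 290) × 85 = 867361 N.
Remaining web compression depth: a_w = (T − C_f)/(0.85 f'_c b_w) = (1995000 − 867361)/(0.85 × 24.5 × 290) = 186.72 mm.
M_n = C_f(d − h_f/2) + (T − C_f)(d − a_w/2) = 867361 × (500 − 42.5) + 1127639 × (500 − 93.36) = 396.82 + 458.54 = 855.36 × 10⁶ N·mm.
M_n = 855.36 kN·m.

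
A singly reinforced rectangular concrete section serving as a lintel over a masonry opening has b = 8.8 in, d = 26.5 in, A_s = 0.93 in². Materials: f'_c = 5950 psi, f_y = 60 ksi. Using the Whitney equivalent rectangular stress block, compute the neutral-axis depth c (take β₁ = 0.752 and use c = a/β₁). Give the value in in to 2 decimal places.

c ≈ 1.67 in

T = A_s f_y = 0.93 × 60 = 55.8 kips.
a = T/(0.85 f'_c b) = 55.8/(0.85 × 5.95 × 8.8) = 1.2538 in.
With β₁ = 0.752, c = a/β₁ = 1.2538/0.752 = 1.67 in.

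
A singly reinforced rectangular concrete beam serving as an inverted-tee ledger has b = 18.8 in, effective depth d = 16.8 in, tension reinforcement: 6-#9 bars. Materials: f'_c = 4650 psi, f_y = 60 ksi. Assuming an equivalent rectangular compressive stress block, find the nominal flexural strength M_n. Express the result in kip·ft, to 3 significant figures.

M_n ≈ 431 kip·ft

A_s = 6 × 1 = 6 in².
T = A_s f_y = 6 × 60 = 360 kips.
a = T/(0.85 f'_c b) = 360/(0.85 × 4.65 × 18.8) = 4.845 in.
M_n = T(d − a/2) = 360 × (16.8 − 2.4225) = 5175.9 kip·in = 5175.9/12 = 431.33 kip·ft.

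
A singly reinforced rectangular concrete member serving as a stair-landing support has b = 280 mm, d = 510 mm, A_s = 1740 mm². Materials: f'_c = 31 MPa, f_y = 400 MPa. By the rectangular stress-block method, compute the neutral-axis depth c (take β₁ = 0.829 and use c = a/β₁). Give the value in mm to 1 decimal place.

T = A_s f_y = 1740 × 400 = 696000 N = 696 kN.
Setting C = 0.85 f'_c a b equal to T: a = 696000/(0.85 × 31 × 280) = 94.335 mm.
With β₁ = 0.829, c = a/β₁ = 94.335/0.829 = 113.8 mm.

c ≈ 113.8 mm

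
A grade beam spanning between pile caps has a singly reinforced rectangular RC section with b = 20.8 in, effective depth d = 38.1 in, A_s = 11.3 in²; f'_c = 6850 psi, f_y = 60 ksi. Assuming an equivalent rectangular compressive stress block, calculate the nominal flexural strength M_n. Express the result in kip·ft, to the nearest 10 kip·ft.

M_n ≈ 1990 kip·ft

T = A_s f_y = 11.3 × 60 = 678 kips.
a = T/(0.85 f'_c b) = 678/(0.85 × 6.85 × 20.8) = 5.598 in.
M_n = T(d − a/2) = 678 × (38.1 − 2.799) = 23934.1 kip·in = 23934.1/12 = 1994.51 kip·ft.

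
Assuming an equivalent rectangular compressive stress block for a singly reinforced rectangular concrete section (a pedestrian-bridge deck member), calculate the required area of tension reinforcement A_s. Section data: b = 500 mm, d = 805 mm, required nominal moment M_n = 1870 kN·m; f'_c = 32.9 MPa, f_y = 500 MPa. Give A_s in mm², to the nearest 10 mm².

With M_n = 0.85 f'_c a b (d − a/2), solve the quadratic for a:
a = d − √(d² − 2M_n/(0.85 f'_c b)) = 805 − √(805² − 2 × 1870×10⁶/(0.85 × 32.9 × 500)) = 188.11 mm.
A_s = 0.85 f'_c a b / f_y = 0.85 × 32.9 × 188.11 × 500 / 500 = 5260.5 mm².

A_s ≈ 5260 mm²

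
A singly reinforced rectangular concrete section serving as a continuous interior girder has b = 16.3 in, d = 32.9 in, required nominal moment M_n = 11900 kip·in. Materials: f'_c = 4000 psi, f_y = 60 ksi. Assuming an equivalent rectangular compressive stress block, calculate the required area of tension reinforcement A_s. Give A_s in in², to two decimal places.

From M_n = 0.85 f'_c a b (d − a/2):
a = d − √(d² − 2M_n/(0.85 f'_c b)) = 32.9 − √(32.9² − 2 × 11900/(0.85 × 4 × 16.3)) = 7.347 in.
A_s = 0.85 f'_c a b / f_y = 0.85 × 4 × 7.347 × 16.3 / 60 = 6.786 in².

A_s ≈ 6.79 in²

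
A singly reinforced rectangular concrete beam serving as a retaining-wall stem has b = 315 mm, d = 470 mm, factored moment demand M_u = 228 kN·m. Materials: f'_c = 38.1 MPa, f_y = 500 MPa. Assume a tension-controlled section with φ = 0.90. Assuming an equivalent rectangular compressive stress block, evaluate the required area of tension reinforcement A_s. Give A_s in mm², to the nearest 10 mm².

A_s ≈ 1150 mm²

M_n = M_u/φ = 228/0.90 = 253.333 kN·m.
With M_n = 0.85 f'_c a b (d − a/2), solve the quadratic for a:
a = d − √(d² − 2M_n/(0.85 f'_c b)) = 470 − √(470² − 2 × 253.333×10⁶/(0.85 × 38.1 × 315)) = 56.20 mm.
A_s = 0.85 f'_c a b / f_y = 0.85 × 38.1 × 56.20 × 315 / 500 = 1146.6 mm².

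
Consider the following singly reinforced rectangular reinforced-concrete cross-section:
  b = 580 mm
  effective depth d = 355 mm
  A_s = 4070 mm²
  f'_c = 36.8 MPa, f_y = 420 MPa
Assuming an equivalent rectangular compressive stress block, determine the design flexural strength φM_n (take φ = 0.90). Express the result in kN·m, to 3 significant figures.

T = A_s f_y = 4070 × 420 = 1709400 N = 1709.4 kN.
From C = T: a = T/(0.85 f'_c b) = 1709400/(0.85 × 36.8 × 580) = 94.22 mm.
M_n = T(d − a/2) = 1709.4 kN × (355 − 47.11) mm = 526.31 kN·m.
φM_n = 0.90 × 526.31 = 473.68 kN·m.

φM_n ≈ 474 kN·m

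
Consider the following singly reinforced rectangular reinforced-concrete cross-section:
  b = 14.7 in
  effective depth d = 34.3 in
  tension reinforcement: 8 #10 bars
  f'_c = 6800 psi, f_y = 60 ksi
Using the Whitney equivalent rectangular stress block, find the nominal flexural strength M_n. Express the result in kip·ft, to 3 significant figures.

M_n ≈ 1560 kip·ft

A_s = 8 × 1.27 = 10.16 in².
T = A_s f_y = 10.16 × 60 = 609.6 kips.
a = T/(0.85 f'_c b) = 609.6/(0.85 × 6.8 × 14.7) = 7.175 in.
M_n = T(d − a/2) = 609.6 × (34.3 − 3.5875) = 18722.3 kip·in = 18722.3/12 = 1560.19 kip·ft.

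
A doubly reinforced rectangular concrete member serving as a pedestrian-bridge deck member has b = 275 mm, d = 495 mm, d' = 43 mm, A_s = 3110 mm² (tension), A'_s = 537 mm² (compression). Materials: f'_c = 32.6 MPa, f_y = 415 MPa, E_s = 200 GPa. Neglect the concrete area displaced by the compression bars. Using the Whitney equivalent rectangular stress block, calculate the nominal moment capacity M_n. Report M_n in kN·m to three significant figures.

M_n ≈ 554 kN·m

Assume both tension and compression steel yield.
Net tension couple steel: A_s − A'_s = 2573 mm².
a = (A_s − A'_s) f_y / (0.85 f'_c b) = 1067795/(0.85 × 32.6 × 275) = 140.13 mm.
c = a/β₁ = 140.13/0.817 = 171.52 mm; ε'_s = 0.003(c − d')/c = 0.0022 ≥ f_y/E_s = 0.0021, so compression steel does yield.
M_n = (A_s − A'_s) f_y (d − a/2) + A'_s f_y (d − d') = [1067795 × (495 − 70.065) + 222855 × (495 − 43)] × 10⁻⁶ = 453.74 + 100.73 = 554.47 kN·m.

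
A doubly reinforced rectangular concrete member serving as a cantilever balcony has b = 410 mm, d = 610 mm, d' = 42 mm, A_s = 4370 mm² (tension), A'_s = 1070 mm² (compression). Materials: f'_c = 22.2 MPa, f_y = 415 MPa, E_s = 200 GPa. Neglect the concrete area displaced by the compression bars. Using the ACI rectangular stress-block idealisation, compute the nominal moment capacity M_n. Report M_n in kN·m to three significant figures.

Assume both tension and compression steel yield.
Net tension couple steel: A_s − A'_s = 3300 mm².
a = (A_s − A'_s) f_y / (0.85 f'_c b) = 1369500/(0.85 × 22.2 × 410) = 177.01 mm.
c = a/β₁ = 177.01/0.85 = 208.25 mm; ε'_s = 0.003(c − d')/c = 0.0024 ≥ f_y/E_s = 0.0021, so compression steel does yield.
M_n = (A_s − A'_s) f_y (d − a/2) + A'_s f_y (d − d') = [1369500 × (610 − 88.505) + 444050 × (610 − 42)] × 10⁻⁶ = 714.19 + 252.22 = 966.41 kN·m.

M_n ≈ 966 kN·m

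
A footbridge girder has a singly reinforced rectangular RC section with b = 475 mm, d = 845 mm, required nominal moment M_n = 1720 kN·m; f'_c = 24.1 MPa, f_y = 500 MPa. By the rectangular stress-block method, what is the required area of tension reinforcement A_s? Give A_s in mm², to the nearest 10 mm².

With M_n = 0.85 f'_c a b (d − a/2), solve the quadratic for a:
a = d − √(d² − 2M_n/(0.85 f'_c b)) = 845 − √(845² − 2 × 1720×10⁶/(0.85 × 24.1 × 475)) = 244.59 mm.
A_s = 0.85 f'_c a b / f_y = 0.85 × 24.1 × 244.59 × 475 / 500 = 4759.9 mm².

A_s ≈ 4760 mm²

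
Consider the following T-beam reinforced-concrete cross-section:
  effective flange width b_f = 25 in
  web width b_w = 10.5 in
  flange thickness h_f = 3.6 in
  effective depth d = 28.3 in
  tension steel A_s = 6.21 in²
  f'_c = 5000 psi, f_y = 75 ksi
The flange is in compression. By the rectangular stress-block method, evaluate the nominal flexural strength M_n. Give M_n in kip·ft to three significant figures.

Tension: T = A_s f_y = 6.21 × 75 = 465.75 kips.
Try a within the flange: a = T/(0.85 f'_c b_f) = 465.75/(0.85 × 5 × 25) = 4.384 in.
a = 4.384 > h_f = 3.6 in: the block extends into the web. Split into flange-overhang and web parts.
C_f = 0.85 f'_c (b_f − b_w) h_f = 0.85 × 5 × (25 − 10.5) × 3.6 = 221.9 kips.
Remaining web compression depth: a_w = (T − C_f)/(0.85 f'_c b_w) = (465.75 − 221.9)/(0.85 × 5 × 10.5) = 5.464 in.
M_n = C_f(d − h_f/2) + (T − C_f)(d − a_w/2) = 221.9 × (28.3 − 1.8) + 243.85 × (28.3 − 2.732) = 5880.4 + 6234.8 = 12115.2 kip·in.
M_n = 12115.2/12 = 1009.60 kip·ft.

M_n ≈ 1010 kip·ft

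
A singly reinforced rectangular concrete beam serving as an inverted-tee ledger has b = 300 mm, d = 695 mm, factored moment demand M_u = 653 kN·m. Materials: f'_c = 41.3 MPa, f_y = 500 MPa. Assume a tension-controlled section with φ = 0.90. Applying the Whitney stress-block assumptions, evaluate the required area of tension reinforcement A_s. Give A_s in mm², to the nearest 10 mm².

M_n = M_u/φ = 653/0.90 = 725.556 kN·m.
With M_n = 0.85 f'_c a b (d − a/2), solve the quadratic for a:
a = d − √(d² − 2M_n/(0.85 f'_c b)) = 695 − √(695² − 2 × 725.556×10⁶/(0.85 × 41.3 × 300)) = 107.43 mm.
A_s = 0.85 f'_c a b / f_y = 0.85 × 41.3 × 107.43 × 300 / 500 = 2262.8 mm².

A_s ≈ 2260 mm²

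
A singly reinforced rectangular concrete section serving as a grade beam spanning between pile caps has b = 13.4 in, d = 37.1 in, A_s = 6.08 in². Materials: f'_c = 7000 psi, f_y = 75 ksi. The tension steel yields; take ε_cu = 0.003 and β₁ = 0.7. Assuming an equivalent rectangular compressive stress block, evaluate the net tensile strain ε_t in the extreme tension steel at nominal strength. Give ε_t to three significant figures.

a = A_s f_y/(0.85 f'_c b) = 5.719 in.
β₁ = 0.7, so c = a/β₁ = 5.719/0.7 = 8.170 in.
From the linear strain diagram with ε_cu = 0.003: ε_t = 0.003 (d − c)/c = 0.003 × (37.1 − 8.170)/8.170 = 0.0106.
Since ε_t ≥ 0.005, the section is tension-controlled.

ε_t ≈ 0.0106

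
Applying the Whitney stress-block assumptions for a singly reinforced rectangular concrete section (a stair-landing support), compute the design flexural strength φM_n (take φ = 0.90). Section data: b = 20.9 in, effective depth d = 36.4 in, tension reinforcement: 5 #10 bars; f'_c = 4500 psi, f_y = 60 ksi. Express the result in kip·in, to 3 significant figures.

φM_n ≈ 11700 kip·in

A_s = 5 × 1.27 = 6.35 in².
T = A_s f_y = 6.35 × 60 = 381 kips.
a = T/(0.85 f'_c b) = 381/(0.85 × 4.5 × 20.9) = 4.766 in.
M_n = T(d − a/2) = 381 × (36.4 − 2.383) = 12960.5 kip·in.
φM_n = 0.90 × 12960.5 = 11664.5 kip·in.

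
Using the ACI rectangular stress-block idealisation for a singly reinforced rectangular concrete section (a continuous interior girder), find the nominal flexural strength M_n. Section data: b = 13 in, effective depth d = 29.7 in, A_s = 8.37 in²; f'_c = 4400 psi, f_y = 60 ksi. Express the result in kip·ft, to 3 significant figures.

M_n ≈ 1030 kip·ft

T = A_s f_y = 8.37 × 60 = 502.2 kips.
a = T/(0.85 f'_c b) = 502.2/(0.85 × 4.4 × 13) = 10.329 in.
M_n = T(d − a/2) = 502.2 × (29.7 − 5.1645) = 12321.7 kip·in = 12321.7/12 = 1026.81 kip·ft.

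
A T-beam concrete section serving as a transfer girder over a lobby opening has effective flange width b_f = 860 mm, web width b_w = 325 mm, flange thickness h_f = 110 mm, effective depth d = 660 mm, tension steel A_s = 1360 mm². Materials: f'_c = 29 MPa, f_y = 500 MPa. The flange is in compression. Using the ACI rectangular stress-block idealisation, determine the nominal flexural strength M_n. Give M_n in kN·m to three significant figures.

Tension: T = A_s f_y = 1360 × 500 = 680000 N.
Try a within the flange: a = T/(0.85 f'_c b_f) = 680000/(0.85 × 29 × 860) = 32.08 mm.
Since a = 32.08 ≤ h_f = 110 mm, the stress block lies entirely in the flange; analyse as a rectangular beam of width b_f.
M_n = T(d − a/2) = 680000 × (660 − 16.04) = 437.89 × 10⁶ N·mm.
M_n = 437.89 kN·m.

M_n ≈ 438 kN·m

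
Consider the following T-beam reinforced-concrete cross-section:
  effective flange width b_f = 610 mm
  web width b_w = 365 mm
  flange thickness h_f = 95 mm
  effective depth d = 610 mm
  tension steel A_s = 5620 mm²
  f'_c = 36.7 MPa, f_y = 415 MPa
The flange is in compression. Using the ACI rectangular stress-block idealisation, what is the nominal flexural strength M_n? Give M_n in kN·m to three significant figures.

M_n ≈ 1270 kN·m

Tension: T = A_s f_y = 5620 × 415 = 2332300 N.
Try a within the flange: a = T/(0.85 f'_c b_f) = 2332300/(0.85 × 36.7 × 610) = 122.57 mm.
a = 122.57 > h_f = 95 mm: the block extends into the web. Split into flange-overhang and web parts.
C_f = 0.85 f'_c (b_f − b_w) h_f = 0.85 × 36.7 × (610 − 365) × 95 = 726064 N.
Remaining web compression depth: a_w = (T − C_f)/(0.85 f'_c b_w) = (2332300 − 726064)/(0.85 × 36.7 × 365) = 141.07 mm.
M_n = C_f(d − h_f/2) + (T − C_f)(d − a_w/2) = 726064 × (610 − 47.5) + 1606236 × (610 − 70.535) = 408.41 + 866.51 = 1274.92 × 10⁶ N·mm.
M_n = 1274.92 kN·m.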